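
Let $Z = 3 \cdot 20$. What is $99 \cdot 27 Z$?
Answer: $160380$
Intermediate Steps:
$Z = 60$
$99 \cdot 27 Z = 99 \cdot 27 \cdot 60 = 2673 \cdot 60 = 160380$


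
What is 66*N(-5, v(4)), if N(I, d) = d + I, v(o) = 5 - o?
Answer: -264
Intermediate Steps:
N(I, d) = I + d
66*N(-5, v(4)) = 66*(-5 + (5 - 1*4)) = 66*(-5 + (5 - 4)) = 66*(-5 + 1) = 66*(-4) = -264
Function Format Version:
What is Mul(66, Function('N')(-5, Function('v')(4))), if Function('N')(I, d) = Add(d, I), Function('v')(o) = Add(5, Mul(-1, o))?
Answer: -264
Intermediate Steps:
Function('N')(I, d) = Add(I, d)
Mul(66, Function('N')(-5, Function('v')(4))) = Mul(66, Add(-5, Add(5, Mul(-1, 4)))) = Mul(66, Add(-5, Add(5, -4))) = Mul(66, Add(-5, 1)) = Mul(66, -4) = -264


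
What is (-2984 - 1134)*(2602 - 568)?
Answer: -8376012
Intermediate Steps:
(-2984 - 1134)*(2602 - 568) = -4118*2034 = -8376012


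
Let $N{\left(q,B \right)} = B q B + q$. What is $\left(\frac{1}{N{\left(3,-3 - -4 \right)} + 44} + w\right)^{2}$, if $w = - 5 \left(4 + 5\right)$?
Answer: $\frac{5058001}{2500} \approx 2023.2$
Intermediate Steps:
$N{\left(q,B \right)} = q + q B^{2}$ ($N{\left(q,B \right)} = q B^{2} + q = q + q B^{2}$)
$w = -45$ ($w = \left(-5\right) 9 = -45$)
$\left(\frac{1}{N{\left(3,-3 - -4 \right)} + 44} + w\right)^{2} = \left(\frac{1}{3 \left(1 + \left(-3 - -4\right)^{2}\right) + 44} - 45\right)^{2} = \left(\frac{1}{3 \left(1 + \left(-3 + 4\right)^{2}\right) + 44} - 45\right)^{2} = \left(\frac{1}{3 \left(1 + 1^{2}\right) + 44} - 45\right)^{2} = \left(\frac{1}{3 \left(1 + 1\right) + 44} - 45\right)^{2} = \left(\frac{1}{3 \cdot 2 + 44} - 45\right)^{2} = \left(\frac{1}{6 + 44} - 45\right)^{2} = \left(\frac{1}{50} - 45\right)^{2} = \left(- \frac{2249}{50}\right)^{2} = \frac{5058001}{2500}$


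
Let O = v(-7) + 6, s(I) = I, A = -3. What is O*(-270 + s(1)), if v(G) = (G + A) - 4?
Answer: 2152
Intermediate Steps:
v(G) = -7 + G (v(G) = (G - 3) - 4 = (-3 + G) - 4 = -7 + G)
O = -8 (O = (-7 - 7) + 6 = -14 + 6 = -8)
O*(-270 + s(1)) = -8*(-270 + 1) = -8*(-269) = 2152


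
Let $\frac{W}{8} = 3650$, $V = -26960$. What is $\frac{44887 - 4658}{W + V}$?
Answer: $\frac{5747}{320} \approx 17.959$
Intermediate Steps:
$W = 29200$ ($W = 8 \cdot 3650 = 29200$)
$\frac{44887 - 4658}{W + V} = \frac{44887 - 4658}{29200 - 26960} = \frac{40229}{2240} = 40229 \cdot \frac{1}{2240} = \frac{5747}{320}$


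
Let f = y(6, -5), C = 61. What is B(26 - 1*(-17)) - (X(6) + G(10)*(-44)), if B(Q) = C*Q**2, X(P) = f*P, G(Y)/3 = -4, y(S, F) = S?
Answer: 112225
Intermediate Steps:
f = 6
G(Y) = -12 (G(Y) = 3*(-4) = -12)
X(P) = 6*P
B(Q) = 61*Q**2
B(26 - 1*(-17)) - (X(6) + G(10)*(-44)) = 61*(26 - 1*(-17))**2 - (6*6 - 12*(-44)) = 61*(26 + 17)**2 - (36 + 528) = 61*43**2 - 1*564 = 61*1849 - 564 = 112789 - 564 = 112225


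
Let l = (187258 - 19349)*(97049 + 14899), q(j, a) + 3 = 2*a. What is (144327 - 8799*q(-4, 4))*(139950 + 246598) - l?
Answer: 19986057204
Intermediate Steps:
q(j, a) = -3 + 2*a
l = 18797076732 (l = 167909*111948 = 18797076732)
(144327 - 8799*q(-4, 4))*(139950 + 246598) - l = (144327 - 8799*(-3 + 2*4))*(139950 + 246598) - 1*18797076732 = (144327 - 8799*(-3 + 8))*386548 - 18797076732 = (144327 - 8799*5)*386548 - 18797076732 = (144327 - 43995)*386548 - 18797076732 = 100332*386548 - 18797076732 = 38783133936 - 18797076732 = 19986057204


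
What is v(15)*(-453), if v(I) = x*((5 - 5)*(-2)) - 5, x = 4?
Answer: 2265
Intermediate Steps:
v(I) = -5 (v(I) = 4*((5 - 5)*(-2)) - 5 = 4*(0*(-2)) - 5 = 4*0 - 5 = 0 - 5 = -5)
v(15)*(-453) = -5*(-453) = 2265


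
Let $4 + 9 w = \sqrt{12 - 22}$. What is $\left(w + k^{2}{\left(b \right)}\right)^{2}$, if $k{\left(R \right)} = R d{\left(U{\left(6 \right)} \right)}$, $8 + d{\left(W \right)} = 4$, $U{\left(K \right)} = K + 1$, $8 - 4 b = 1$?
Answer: $\frac{\left(437 + i \sqrt{10}\right)^{2}}{81} \approx 2357.5 + 34.121 i$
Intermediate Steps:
$b = \frac{7}{4}$ ($b = 2 - \frac{1}{4} = \frac{7}{4} \approx 1.75$)
$U{\left(K \right)} = 1 + K$
$d{\left(W \right)} = -4$ ($d{\left(W \right)} = -8 + 4 = -4$)
$k{\left(R \right)} = - 4 R$ ($k{\left(R \right)} = R \left(-4\right) = - 4 R$)
$w = - \frac{4}{9} + \frac{i \sqrt{10}}{9}$ ($w = - \frac{4}{9} + \frac{\sqrt{12 - 22}}{9} = - \frac{4}{9} + \frac{\sqrt{-10}}{9} = - \frac{4}{9} + \frac{i \sqrt{10}}{9} \approx -0.44444 + 0.35136 i$)
$\left(w + k^{2}{\left(b \right)}\right)^{2} = \left(\left(- \frac{4}{9} + \frac{i \sqrt{10}}{9}\right) + \left(\left(-4\right) \frac{7}{4}\right)^{2}\right)^{2} = \left(\left(- \frac{4}{9} + \frac{i \sqrt{10}}{9}\right) + \left(-7\right)^{2}\right)^{2} = \left(\left(- \frac{4}{9} + \frac{i \sqrt{10}}{9}\right) + 49\right)^{2} = \left(\frac{437}{9} + \frac{i \sqrt{10}}{9}\right)^{2}$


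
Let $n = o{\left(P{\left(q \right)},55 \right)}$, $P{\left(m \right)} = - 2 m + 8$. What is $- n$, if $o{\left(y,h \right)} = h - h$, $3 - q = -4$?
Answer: $0$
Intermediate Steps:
$q = 7$ ($q = 3 - -4 = 3 + 4 = 7$)
$P{\left(m \right)} = 8 - 2 m$
$o{\left(y,h \right)} = 0$
$n = 0$
$- n = \left(-1\right) 0 = 0$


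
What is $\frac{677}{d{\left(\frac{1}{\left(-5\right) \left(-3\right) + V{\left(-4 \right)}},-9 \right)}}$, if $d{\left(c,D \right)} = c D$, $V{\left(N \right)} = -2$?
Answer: $- \frac{8801}{9} \approx -977.89$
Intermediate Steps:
$d{\left(c,D \right)} = D c$
$\frac{677}{d{\left(\frac{1}{\left(-5\right) \left(-3\right) + V{\left(-4 \right)}},-9 \right)}} = \frac{677}{\left(-9\right) \frac{1}{\left(-5\right) \left(-3\right) - 2}} = \frac{677}{\left(-9\right) \frac{1}{15 - 2}} = \frac{677}{\left(-9\right) \frac{1}{13}} = \frac{677}{- \frac{9}{13}} = 677 \left(- \frac{13}{9}\right) = - \frac{8801}{9}$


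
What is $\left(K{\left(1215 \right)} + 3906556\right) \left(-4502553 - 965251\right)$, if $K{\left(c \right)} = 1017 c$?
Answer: $-28116601874644$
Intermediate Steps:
$\left(K{\left(1215 \right)} + 3906556\right) \left(-4502553 - 965251\right) = \left(1017 \cdot 1215 + 3906556\right) \left(-4502553 - 965251\right) = \left(1235655 + 3906556\right) \left(-5467804\right) = 5142211 \left(-5467804\right) = -28116601874644$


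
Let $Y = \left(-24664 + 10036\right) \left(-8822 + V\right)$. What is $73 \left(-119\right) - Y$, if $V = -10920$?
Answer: $-288794663$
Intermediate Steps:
$Y = 288785976$ ($Y = \left(-24664 + 10036\right) \left(-8822 - 10920\right) = \left(-14628\right) \left(-19742\right) = 288785976$)
$73 \left(-119\right) - Y = 73 \left(-119\right) - 288785976 = -8687 - 288785976 = -288794663$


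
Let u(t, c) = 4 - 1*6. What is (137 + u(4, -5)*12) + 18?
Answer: 131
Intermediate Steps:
u(t, c) = -2 (u(t, c) = 4 - 6 = -2)
(137 + u(4, -5)*12) + 18 = (137 - 2*12) + 18 = (137 - 24) + 18 = 113 + 18 = 131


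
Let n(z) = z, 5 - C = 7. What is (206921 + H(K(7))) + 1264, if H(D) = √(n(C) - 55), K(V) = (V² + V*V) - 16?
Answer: 208185 + I*√57 ≈ 2.0819e+5 + 7.5498*I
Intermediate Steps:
C = -2 (C = 5 - 1*7 = 5 - 7 = -2)
K(V) = -16 + 2*V² (K(V) = (V² + V²) - 16 = 2*V² - 16 = -16 + 2*V²)
H(D) = I*√57 (H(D) = √(-2 - 55) = √(-57) = I*√57)
(206921 + H(K(7))) + 1264 = (206921 + I*√57) + 1264 = 208185 + I*√57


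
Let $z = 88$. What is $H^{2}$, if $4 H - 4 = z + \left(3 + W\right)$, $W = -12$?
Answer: $\frac{6889}{16} \approx 430.56$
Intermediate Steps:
$H = \frac{83}{4}$ ($H = 1 + \frac{88 + \left(3 - 12\right)}{4} = 1 + \frac{88 - 9}{4} = 1 + \frac{1}{4} \cdot 79 = 1 + \frac{79}{4} = \frac{83}{4} \approx 20.75$)
$H^{2} = \left(\frac{83}{4}\right)^{2} = \frac{6889}{16}$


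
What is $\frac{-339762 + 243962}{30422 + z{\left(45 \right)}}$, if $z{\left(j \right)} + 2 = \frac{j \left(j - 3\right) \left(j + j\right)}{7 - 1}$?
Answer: $- \frac{9580}{5877} \approx -1.6301$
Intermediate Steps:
$z{\left(j \right)} = -2 + \frac{j^{2} \left(-3 + j\right)}{3}$ ($z{\left(j \right)} = -2 + \frac{j \left(j - 3\right) \left(j + j\right)}{7 - 1} = -2 + \frac{j \left(-3 + j\right) 2 j}{6} = -2 + j 2 j \left(-3 + j\right) \frac{1}{6} = -2 + 2 j^{2} \left(-3 + j\right) \frac{1}{6} = -2 + \frac{j^{2} \left(-3 + j\right)}{3}$)
$\frac{-339762 + 243962}{30422 + z{\left(45 \right)}} = \frac{-339762 + 243962}{30422 - \left(2027 - 30375\right)} = - \frac{95800}{30422 - -28348} = - \frac{95800}{30422 + 28348} = - \frac{95800}{58770} = \left(-95800\right) \frac{1}{58770} = - \frac{9580}{5877}$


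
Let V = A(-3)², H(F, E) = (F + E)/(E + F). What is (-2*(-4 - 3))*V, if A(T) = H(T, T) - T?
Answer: 224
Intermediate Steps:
H(F, E) = 1 (H(F, E) = (E + F)/(E + F) = 1)
A(T) = 1 - T
V = 16 (V = (1 - 1*(-3))² = (1 + 3)² = 4² = 16)
(-2*(-4 - 3))*V = -2*(-4 - 3)*16 = -2*(-7)*16 = 14*16 = 224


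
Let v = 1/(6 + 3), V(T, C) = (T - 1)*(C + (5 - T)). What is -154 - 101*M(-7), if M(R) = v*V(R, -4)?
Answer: 5078/9 ≈ 564.22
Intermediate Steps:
V(T, C) = (-1 + T)*(5 + C - T)
v = ⅑ (v = 1/9 = ⅑ ≈ 0.11111)
M(R) = -⅑ - R²/9 + 2*R/9 (M(R) = (-5 - 1*(-4) - R² + 6*R - 4*R)/9 = (-5 + 4 - R² + 6*R - 4*R)/9 = (-1 - R² + 2*R)/9 = -⅑ - R²/9 + 2*R/9)
-154 - 101*M(-7) = -154 - 101*(-⅑ - ⅑*(-7)² + (2/9)*(-7)) = -154 - 101*(-⅑ - ⅑*49 - 14/9) = -154 - 101*(-⅑ - 49/9 - 14/9) = -154 - 101*(-64/9) = -154 + 6464/9 = 5078/9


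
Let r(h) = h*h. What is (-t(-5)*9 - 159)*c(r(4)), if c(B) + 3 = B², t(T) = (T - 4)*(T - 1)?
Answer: -163185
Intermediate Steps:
r(h) = h²
t(T) = (-1 + T)*(-4 + T) (t(T) = (-4 + T)*(-1 + T) = (-1 + T)*(-4 + T))
c(B) = -3 + B²
(-t(-5)*9 - 159)*c(r(4)) = (-(4 + (-5)² - 5*(-5))*9 - 159)*(-3 + (4²)²) = (-(4 + 25 + 25)*9 - 159)*(-3 + 16²) = (-1*54*9 - 159)*(-3 + 256) = (-54*9 - 159)*253 = (-486 - 159)*253 = -645*253 = -163185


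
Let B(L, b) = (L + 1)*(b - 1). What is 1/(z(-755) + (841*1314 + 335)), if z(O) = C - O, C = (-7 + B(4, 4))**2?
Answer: 1/1106228 ≈ 9.0397e-7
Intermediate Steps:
B(L, b) = (1 + L)*(-1 + b)
C = 64 (C = (-7 + (-1 + 4 - 1*4 + 4*4))**2 = (-7 + (-1 + 4 - 4 + 16))**2 = (-7 + 15)**2 = 8**2 = 64)
z(O) = 64 - O
1/(z(-755) + (841*1314 + 335)) = 1/((64 - 1*(-755)) + (841*1314 + 335)) = 1/((64 + 755) + (1105074 + 335)) = 1/(819 + 1105409) = 1/1106228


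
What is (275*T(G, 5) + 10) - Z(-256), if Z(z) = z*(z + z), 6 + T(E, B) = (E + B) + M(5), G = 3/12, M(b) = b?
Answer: -519573/4 ≈ -1.2989e+5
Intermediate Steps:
G = 1/4 (G = 3*(1/12) = 1/4 ≈ 0.25000)
T(E, B) = -1 + B + E (T(E, B) = -6 + ((E + B) + 5) = -6 + ((B + E) + 5) = -6 + (5 + B + E) = -1 + B + E)
Z(z) = 2*z**2 (Z(z) = z*(2*z) = 2*z**2)
(275*T(G, 5) + 10) - Z(-256) = (275*(-1 + 5 + 1/4) + 10) - 2*(-256)**2 = (275*(17/4) + 10) - 2*65536 = (4675/4 + 10) - 1*131072 = 4715/4 - 131072 = -519573/4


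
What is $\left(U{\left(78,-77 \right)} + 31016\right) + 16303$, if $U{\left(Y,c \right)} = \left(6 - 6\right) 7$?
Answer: $47319$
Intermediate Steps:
$U{\left(Y,c \right)} = 0$ ($U{\left(Y,c \right)} = 0 \cdot 7 = 0$)
$\left(U{\left(78,-77 \right)} + 31016\right) + 16303 = \left(0 + 31016\right) + 16303 = 31016 + 16303 = 47319$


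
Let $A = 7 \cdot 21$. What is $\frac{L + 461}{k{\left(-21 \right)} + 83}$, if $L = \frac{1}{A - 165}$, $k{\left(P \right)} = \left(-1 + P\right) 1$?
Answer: $\frac{8297}{1098} \approx 7.5565$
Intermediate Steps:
$A = 147$
$k{\left(P \right)} = -1 + P$
$L = - \frac{1}{18}$ ($L = \frac{1}{147 - 165} = \frac{1}{-18} = - \frac{1}{18} \approx -0.055556$)
$\frac{L + 461}{k{\left(-21 \right)} + 83} = \frac{- \frac{1}{18} + 461}{\left(-1 - 21\right) + 83} = \frac{8297}{18 \left(-22 + 83\right)} = \frac{8297}{18 \cdot 61} = \frac{8297}{18} \cdot \frac{1}{61} = \frac{8297}{1098}$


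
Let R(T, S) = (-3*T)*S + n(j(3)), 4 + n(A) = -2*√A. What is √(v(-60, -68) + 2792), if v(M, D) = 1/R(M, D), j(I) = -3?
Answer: √(2792 - 1/(12244 + 2*I*√3)) ≈ 52.839 + 0.e-10*I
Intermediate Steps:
n(A) = -4 - 2*√A
R(T, S) = -4 - 3*S*T - 2*I*√3 (R(T, S) = (-3*T)*S + (-4 - 2*I*√3) = -3*S*T + (-4 - 2*I*√3) = -4 - 3*S*T - 2*I*√3)
v(M, D) = 1/(-4 - 3*D*M - 2*I*√3)
√(v(-60, -68) + 2792) = √(-1/(4 + 2*I*√3 + 3*(-68)*(-60)) + 2792) = √(-1/(4 + 2*I*√3 + 12240) + 2792) = √(-1/(12244 + 2*I*√3) + 2792) = √(2792 - 1/(12244 + 2*I*√3))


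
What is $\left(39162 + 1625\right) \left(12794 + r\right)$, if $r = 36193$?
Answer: $1998032769$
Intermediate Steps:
$\left(39162 + 1625\right) \left(12794 + r\right) = \left(39162 + 1625\right) \left(12794 + 36193\right) = 40787 \cdot 48987 = 1998032769$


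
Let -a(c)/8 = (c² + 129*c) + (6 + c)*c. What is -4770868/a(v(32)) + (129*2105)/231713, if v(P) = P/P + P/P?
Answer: 1989345419/926852 ≈ 2146.3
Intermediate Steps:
v(P) = 2 (v(P) = 1 + 1 = 2)
a(c) = -1032*c - 8*c² - 8*c*(6 + c) (a(c) = -8*((c² + 129*c) + (6 + c)*c) = -8*((c² + 129*c) + c*(6 + c)) = -8*(c² + 129*c + c*(6 + c)) = -1032*c - 8*c² - 8*c*(6 + c))
-4770868/a(v(32)) + (129*2105)/231713 = -4770868*(-1/(16*(135 + 2*2))) + (129*2105)/231713 = -4770868*(-1/(16*(135 + 4))) + 271545*(1/231713) = -4770868/((-8*2*139)) + 271545/231713 = -4770868/(-2224) + 271545/231713 = -4770868*(-1/2224) + 271545/231713 = 1192717/556 + 271545/231713 = 1989345419/926852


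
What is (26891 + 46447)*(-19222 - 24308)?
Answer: -3192403140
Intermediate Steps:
(26891 + 46447)*(-19222 - 24308) = 73338*(-43530) = -3192403140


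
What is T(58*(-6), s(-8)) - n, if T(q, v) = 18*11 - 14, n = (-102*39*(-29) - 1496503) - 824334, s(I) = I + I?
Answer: 2205659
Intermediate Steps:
s(I) = 2*I
n = -2205475 (n = (-3978*(-29) - 1496503) - 824334 = (115362 - 1496503) - 824334 = -1381141 - 824334 = -2205475)
T(q, v) = 184 (T(q, v) = 198 - 14 = 184)
T(58*(-6), s(-8)) - n = 184 - 1*(-2205475) = 184 + 2205475 = 2205659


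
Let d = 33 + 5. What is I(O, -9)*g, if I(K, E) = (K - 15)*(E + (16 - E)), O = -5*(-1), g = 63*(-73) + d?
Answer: 729760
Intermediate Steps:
d = 38
g = -4561 (g = 63*(-73) + 38 = -4599 + 38 = -4561)
O = 5
I(K, E) = -240 + 16*K (I(K, E) = (-15 + K)*16 = -240 + 16*K)
I(O, -9)*g = (-240 + 16*5)*(-4561) = (-240 + 80)*(-4561) = -160*(-4561) = 729760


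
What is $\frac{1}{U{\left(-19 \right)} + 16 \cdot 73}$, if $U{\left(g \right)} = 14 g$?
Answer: $\frac{1}{902} \approx 0.0011086$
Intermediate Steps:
$\frac{1}{U{\left(-19 \right)} + 16 \cdot 73} = \frac{1}{14 \left(-19\right) + 16 \cdot 73} = \frac{1}{-266 + 1168} = \frac{1}{902}$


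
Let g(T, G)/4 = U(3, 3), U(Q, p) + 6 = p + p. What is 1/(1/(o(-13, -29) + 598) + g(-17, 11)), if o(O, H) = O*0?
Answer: 598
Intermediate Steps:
U(Q, p) = -6 + 2*p (U(Q, p) = -6 + (p + p) = -6 + 2*p)
g(T, G) = 0 (g(T, G) = 4*(-6 + 2*3) = 4*(-6 + 6) = 4*0 = 0)
o(O, H) = 0
1/(1/(o(-13, -29) + 598) + g(-17, 11)) = 1/(1/(0 + 598) + 0) = 1/(1/598 + 0) = 1/(1/598) = 598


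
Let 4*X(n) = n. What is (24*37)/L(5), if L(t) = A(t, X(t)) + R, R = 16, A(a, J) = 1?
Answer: 888/17 ≈ 52.235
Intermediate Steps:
X(n) = n/4
L(t) = 17 (L(t) = 1 + 16 = 17)
(24*37)/L(5) = (24*37)/17 = 888*(1/17) = 888/17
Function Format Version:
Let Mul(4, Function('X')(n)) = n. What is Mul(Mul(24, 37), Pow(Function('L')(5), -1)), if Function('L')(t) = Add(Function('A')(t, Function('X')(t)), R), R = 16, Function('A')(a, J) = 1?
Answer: Rational(888, 17) ≈ 52.235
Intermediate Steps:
Function('X')(n) = Mul(Rational(1, 4), n)
Function('L')(t) = 17 (Function('L')(t) = Add(1, 16) = 17)
Mul(Mul(24, 37), Pow(Function('L')(5), -1)) = Mul(Mul(24, 37), Pow(17, -1)) = Mul(888, Rational(1, 17)) = Rational(888, 17)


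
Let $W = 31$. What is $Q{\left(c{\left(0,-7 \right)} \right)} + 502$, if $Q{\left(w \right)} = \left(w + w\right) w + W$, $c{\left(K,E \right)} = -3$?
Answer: $551$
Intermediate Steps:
$Q{\left(w \right)} = 31 + 2 w^{2}$ ($Q{\left(w \right)} = \left(w + w\right) w + 31 = 2 w w + 31 = 2 w^{2} + 31 = 31 + 2 w^{2}$)
$Q{\left(c{\left(0,-7 \right)} \right)} + 502 = \left(31 + 2 \left(-3\right)^{2}\right) + 502 = \left(31 + 2 \cdot 9\right) + 502 = \left(31 + 18\right) + 502 = 49 + 502 = 551$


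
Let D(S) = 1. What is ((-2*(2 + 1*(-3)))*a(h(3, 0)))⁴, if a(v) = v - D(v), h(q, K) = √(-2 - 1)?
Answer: -128 + 128*I*√3 ≈ -128.0 + 221.7*I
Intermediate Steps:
h(q, K) = I*√3 (h(q, K) = √(-3) = I*√3)
a(v) = -1 + v (a(v) = v - 1*1 = v - 1 = -1 + v)
((-2*(2 + 1*(-3)))*a(h(3, 0)))⁴ = ((-2*(2 + 1*(-3)))*(-1 + I*√3))⁴ = ((-2*(2 - 3))*(-1 + I*√3))⁴ = ((-2*(-1))*(-1 + I*√3))⁴ = (2*(-1 + I*√3))⁴ = (-2 + 2*I*√3)⁴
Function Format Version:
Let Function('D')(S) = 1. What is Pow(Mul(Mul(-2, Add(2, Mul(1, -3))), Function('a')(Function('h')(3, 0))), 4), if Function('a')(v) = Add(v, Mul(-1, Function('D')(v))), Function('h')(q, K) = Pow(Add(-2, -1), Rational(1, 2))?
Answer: Add(-128, Mul(128, I, Pow(3, Rational(1, 2)))) ≈ Add(-128.00, Mul(221.70, I))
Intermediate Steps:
Function('h')(q, K) = Mul(I, Pow(3, Rational(1, 2))) (Function('h')(q, K) = Pow(-3, Rational(1, 2)) = Mul(I, Pow(3, Rational(1, 2))))
Function('a')(v) = Add(-1, v) (Function('a')(v) = Add(v, Mul(-1, 1)) = Add(v, -1) = Add(-1, v))
Pow(Mul(Mul(-2, Add(2, Mul(1, -3))), Function('a')(Function('h')(3, 0))), 4) = Pow(Mul(Mul(-2, Add(2, Mul(1, -3))), Add(-1, Mul(I, Pow(3, Rational(1, 2))))), 4) = Pow(Mul(Mul(-2, Add(2, -3)), Add(-1, Mul(I, Pow(3, Rational(1, 2))))), 4) = Pow(Mul(Mul(-2, -1), Add(-1, Mul(I, Pow(3, Rational(1, 2))))), 4) = Pow(Mul(2, Add(-1, Mul(I, Pow(3, Rational(1, 2))))), 4) = Pow(Add(-2, Mul(2, I, Pow(3, Rational(1, 2)))), 4)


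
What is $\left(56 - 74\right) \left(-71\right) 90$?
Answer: $115020$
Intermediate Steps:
$\left(56 - 74\right) \left(-71\right) 90 = \left(-18\right) \left(-71\right) 90 = 1278 \cdot 90 = 115020$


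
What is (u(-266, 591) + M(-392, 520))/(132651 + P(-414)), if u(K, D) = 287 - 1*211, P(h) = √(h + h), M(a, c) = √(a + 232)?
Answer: 1120164/1955143181 + 8*√230/5865429543 - 152*I*√23/5865429543 + 58956*I*√10/1955143181 ≈ 0.00057295 + 9.5232e-5*I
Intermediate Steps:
M(a, c) = √(232 + a)
P(h) = √2*√h (P(h) = √(2*h) = √2*√h)
u(K, D) = 76 (u(K, D) = 287 - 211 = 76)
(u(-266, 591) + M(-392, 520))/(132651 + P(-414)) = (76 + √(232 - 392))/(132651 + √2*√(-414)) = (76 + √(-160))/(132651 + √2*(3*I*√46)) = (76 + 4*I*√10)/(132651 + 6*I*√23)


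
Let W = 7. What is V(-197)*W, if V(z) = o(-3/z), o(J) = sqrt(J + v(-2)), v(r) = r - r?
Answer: 7*sqrt(591)/197 ≈ 0.86382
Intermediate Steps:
v(r) = 0
o(J) = sqrt(J) (o(J) = sqrt(J + 0) = sqrt(J))
V(z) = sqrt(3)*sqrt(-1/z) (V(z) = sqrt(-3/z) = sqrt(3)*sqrt(-1/z))
V(-197)*W = (sqrt(3)*sqrt(-1/(-197)))*7 = (sqrt(3)*sqrt(-1*(-1/197)))*7 = (sqrt(3)*sqrt(1/197))*7 = (sqrt(3)*(sqrt(197)/197))*7 = (sqrt(591)/197)*7 = 7*sqrt(591)/197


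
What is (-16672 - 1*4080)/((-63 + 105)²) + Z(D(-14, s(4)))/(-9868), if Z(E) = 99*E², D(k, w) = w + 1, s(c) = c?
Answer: -52286659/4351788 ≈ -12.015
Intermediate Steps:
D(k, w) = 1 + w
(-16672 - 1*4080)/((-63 + 105)²) + Z(D(-14, s(4)))/(-9868) = (-16672 - 1*4080)/((-63 + 105)²) + (99*(1 + 4)²)/(-9868) = (-16672 - 4080)/(42²) + (99*5²)*(-1/9868) = -20752/1764 + (99*25)*(-1/9868) = -20752*1/1764 + 2475*(-1/9868) = -5188/441 - 2475/9868 = -52286659/4351788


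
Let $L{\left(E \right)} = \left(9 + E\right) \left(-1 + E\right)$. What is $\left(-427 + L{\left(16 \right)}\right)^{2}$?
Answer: $2704$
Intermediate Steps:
$L{\left(E \right)} = \left(-1 + E\right) \left(9 + E\right)$
$\left(-427 + L{\left(16 \right)}\right)^{2} = \left(-427 + \left(-9 + 16^{2} + 8 \cdot 16\right)\right)^{2} = \left(-427 + \left(-9 + 256 + 128\right)\right)^{2} = \left(-427 + 375\right)^{2} = \left(-52\right)^{2} = 2704$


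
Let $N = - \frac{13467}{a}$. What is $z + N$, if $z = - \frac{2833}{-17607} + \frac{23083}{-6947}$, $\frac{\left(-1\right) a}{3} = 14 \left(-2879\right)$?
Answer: $- \frac{16137079864561}{4930061803674} \approx -3.2732$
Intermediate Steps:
$a = 120918$ ($a = - 3 \cdot 14 \left(-2879\right) = \left(-3\right) \left(-40306\right) = 120918$)
$N = - \frac{4489}{40306}$ ($N = - \frac{13467}{120918} = \left(-13467\right) \frac{1}{120918} = - \frac{4489}{40306} \approx -0.11137$)
$z = - \frac{386741530}{122315829}$ ($z = \left(-2833\right) \left(- \frac{1}{17607}\right) + 23083 \left(- \frac{1}{6947}\right) = \frac{2833}{17607} - \frac{23083}{6947} = - \frac{386741530}{122315829} \approx -3.1618$)
$z + N = - \frac{386741530}{122315829} - \frac{4489}{40306} = - \frac{16137079864561}{4930061803674}$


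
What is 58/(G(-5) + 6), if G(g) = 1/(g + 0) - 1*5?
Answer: 145/2 ≈ 72.500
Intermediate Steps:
G(g) = -5 + 1/g (G(g) = 1/g - 5 = -5 + 1/g)
58/(G(-5) + 6) = 58/((-5 + 1/(-5)) + 6) = 58/((-5 - ⅕) + 6) = 58/(-26/5 + 6) = 58/(⅘) = (5/4)*58 = 145/2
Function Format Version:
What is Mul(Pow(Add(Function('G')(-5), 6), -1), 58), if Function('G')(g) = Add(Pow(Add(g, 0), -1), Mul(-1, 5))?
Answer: Rational(145, 2) ≈ 72.500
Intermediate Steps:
Function('G')(g) = Add(-5, Pow(g, -1)) (Function('G')(g) = Add(Pow(g, -1), -5) = Add(-5, Pow(g, -1)))
Mul(Pow(Add(Function('G')(-5), 6), -1), 58) = Mul(Pow(Add(Add(-5, Pow(-5, -1)), 6), -1), 58) = Mul(Pow(Add(Add(-5, Rational(-1, 5)), 6), -1), 58) = Mul(Pow(Add(Rational(-26, 5), 6), -1), 58) = Mul(Pow(Rational(4, 5), -1), 58) = Mul(Rational(5, 4), 58) = Rational(145, 2)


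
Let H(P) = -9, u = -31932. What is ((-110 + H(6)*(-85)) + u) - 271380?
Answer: -302657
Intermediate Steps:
((-110 + H(6)*(-85)) + u) - 271380 = ((-110 - 9*(-85)) - 31932) - 271380 = ((-110 + 765) - 31932) - 271380 = (655 - 31932) - 271380 = -31277 - 271380 = -302657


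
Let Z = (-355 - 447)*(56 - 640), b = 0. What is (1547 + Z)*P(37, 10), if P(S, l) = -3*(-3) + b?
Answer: 4229235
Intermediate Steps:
P(S, l) = 9 (P(S, l) = -3*(-3) + 0 = 9 + 0 = 9)
Z = 468368 (Z = -802*(-584) = 468368)
(1547 + Z)*P(37, 10) = (1547 + 468368)*9 = 469915*9 = 4229235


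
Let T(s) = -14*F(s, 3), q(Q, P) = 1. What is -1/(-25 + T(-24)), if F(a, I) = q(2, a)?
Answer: 1/39 ≈ 0.025641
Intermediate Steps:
F(a, I) = 1
T(s) = -14 (T(s) = -14*1 = -14)
-1/(-25 + T(-24)) = -1/(-25 - 14) = -1/(-39) = -1*(-1/39) = 1/39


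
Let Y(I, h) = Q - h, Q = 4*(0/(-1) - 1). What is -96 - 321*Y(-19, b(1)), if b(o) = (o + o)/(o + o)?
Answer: 1509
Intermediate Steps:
b(o) = 1 (b(o) = (2*o)/((2*o)) = (2*o)*(1/(2*o)) = 1)
Q = -4 (Q = 4*(0*(-1) - 1) = 4*(0 - 1) = 4*(-1) = -4)
Y(I, h) = -4 - h
-96 - 321*Y(-19, b(1)) = -96 - 321*(-4 - 1*1) = -96 - 321*(-4 - 1) = -96 - 321*(-5) = -96 + 1605 = 1509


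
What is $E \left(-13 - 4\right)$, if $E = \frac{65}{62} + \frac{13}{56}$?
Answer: $- \frac{37791}{1736} \approx -21.769$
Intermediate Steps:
$E = \frac{2223}{1736}$ ($E = 65 \cdot \frac{1}{62} + 13 \cdot \frac{1}{56} = \frac{65}{62} + \frac{13}{56} = \frac{2223}{1736} \approx 1.2805$)
$E \left(-13 - 4\right) = \frac{2223 \left(-13 - 4\right)}{1736} = \frac{2223}{1736} \left(-17\right) = - \frac{37791}{1736}$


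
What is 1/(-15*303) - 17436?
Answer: -79246621/4545 ≈ -17436.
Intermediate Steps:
1/(-15*303) - 17436 = 1/(-4545) - 17436 = -1/4545 - 17436 = -79246621/4545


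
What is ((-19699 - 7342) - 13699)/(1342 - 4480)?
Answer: 6790/523 ≈ 12.983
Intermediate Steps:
((-19699 - 7342) - 13699)/(1342 - 4480) = (-27041 - 13699)/(-3138) = -40740*(-1/3138) = 6790/523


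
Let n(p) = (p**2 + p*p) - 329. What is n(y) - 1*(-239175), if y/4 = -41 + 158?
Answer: 676894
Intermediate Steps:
y = 468 (y = 4*(-41 + 158) = 4*117 = 468)
n(p) = -329 + 2*p**2 (n(p) = (p**2 + p**2) - 329 = 2*p**2 - 329 = -329 + 2*p**2)
n(y) - 1*(-239175) = (-329 + 2*468**2) - 1*(-239175) = (-329 + 2*219024) + 239175 = (-329 + 438048) + 239175 = 437719 + 239175 = 676894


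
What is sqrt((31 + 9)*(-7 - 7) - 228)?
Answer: 2*I*sqrt(197) ≈ 28.071*I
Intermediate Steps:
sqrt((31 + 9)*(-7 - 7) - 228) = sqrt(40*(-14) - 228) = sqrt(-560 - 228) = sqrt(-788) = 2*I*sqrt(197)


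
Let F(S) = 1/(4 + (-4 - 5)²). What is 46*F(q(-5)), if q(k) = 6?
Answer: 46/85 ≈ 0.54118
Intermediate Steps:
F(S) = 1/85 (F(S) = 1/(4 + (-9)²) = 1/(4 + 81) = 1/85)
46*F(q(-5)) = 46*(1/85) = 46/85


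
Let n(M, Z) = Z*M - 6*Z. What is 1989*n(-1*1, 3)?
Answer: -41769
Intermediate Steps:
n(M, Z) = -6*Z + M*Z (n(M, Z) = M*Z - 6*Z = -6*Z + M*Z)
1989*n(-1*1, 3) = 1989*(3*(-6 - 1*1)) = 1989*(3*(-6 - 1)) = 1989*(3*(-7)) = 1989*(-21) = -41769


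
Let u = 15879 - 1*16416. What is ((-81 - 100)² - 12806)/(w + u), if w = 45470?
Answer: 19955/44933 ≈ 0.44411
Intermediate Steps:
u = -537 (u = 15879 - 16416 = -537)
((-81 - 100)² - 12806)/(w + u) = ((-81 - 100)² - 12806)/(45470 - 537) = ((-181)² - 12806)/44933 = (32761 - 12806)*(1/44933) = 19955*(1/44933) = 19955/44933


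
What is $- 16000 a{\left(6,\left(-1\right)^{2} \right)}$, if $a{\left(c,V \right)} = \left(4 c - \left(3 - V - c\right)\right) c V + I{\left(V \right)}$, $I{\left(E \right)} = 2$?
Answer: $-2720000$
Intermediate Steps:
$a{\left(c,V \right)} = 2 + V c \left(-3 + V + 5 c\right)$ ($a{\left(c,V \right)} = \left(4 c - \left(3 - V - c\right)\right) c V + 2 = \left(4 c + \left(-3 + V + c\right)\right) c V + 2 = \left(-3 + V + 5 c\right) c V + 2 = c \left(-3 + V + 5 c\right) V + 2 = V c \left(-3 + V + 5 c\right) + 2 = 2 + V c \left(-3 + V + 5 c\right)$)
$- 16000 a{\left(6,\left(-1\right)^{2} \right)} = - 16000 \left(2 + 6 \left(\left(-1\right)^{2}\right)^{2} - 3 \left(-1\right)^{2} \cdot 6 + 5 \left(-1\right)^{2} \cdot 6^{2}\right) = - 16000 \left(2 + 6 \cdot 1^{2} - 3 \cdot 6 + 5 \cdot 1 \cdot 36\right) = - 16000 \left(2 + 6 \cdot 1 - 18 + 180\right) = - 16000 \left(2 + 6 - 18 + 180\right) = \left(-16000\right) 170 = -2720000$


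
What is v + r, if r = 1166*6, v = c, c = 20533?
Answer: 27529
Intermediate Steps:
v = 20533
r = 6996
v + r = 20533 + 6996 = 27529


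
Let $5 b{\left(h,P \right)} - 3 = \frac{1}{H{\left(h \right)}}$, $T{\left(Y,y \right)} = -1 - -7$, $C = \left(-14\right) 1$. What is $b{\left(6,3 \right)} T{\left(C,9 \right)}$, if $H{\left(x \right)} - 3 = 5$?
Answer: $\frac{15}{4} \approx 3.75$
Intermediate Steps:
$H{\left(x \right)} = 8$ ($H{\left(x \right)} = 3 + 5 = 8$)
$C = -14$
$T{\left(Y,y \right)} = 6$ ($T{\left(Y,y \right)} = -1 + 7 = 6$)
$b{\left(h,P \right)} = \frac{5}{8}$ ($b{\left(h,P \right)} = \frac{3}{5} + \frac{1}{5 \cdot 8} = \frac{3}{5} + \frac{1}{5} \cdot \frac{1}{8} = \frac{3}{5} + \frac{1}{40} = \frac{5}{8}$)
$b{\left(6,3 \right)} T{\left(C,9 \right)} = \frac{5}{8} \cdot 6 = \frac{15}{4}$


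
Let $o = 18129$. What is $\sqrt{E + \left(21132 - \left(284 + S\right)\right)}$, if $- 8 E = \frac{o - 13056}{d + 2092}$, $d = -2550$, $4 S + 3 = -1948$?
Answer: $\frac{\sqrt{17903050769}}{916} \approx 146.07$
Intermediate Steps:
$S = - \frac{1951}{4}$ ($S = - \frac{3}{4} + \frac{1}{4} \left(-1948\right) = - \frac{3}{4} - 487 = - \frac{1951}{4} \approx -487.75$)
$E = \frac{5073}{3664}$ ($E = - \frac{\left(18129 - 13056\right) \frac{1}{-2550 + 2092}}{8} = - \frac{5073 \frac{1}{-458}}{8} = - \frac{5073 \left(- \frac{1}{458}\right)}{8} = \left(- \frac{1}{8}\right) \left(- \frac{5073}{458}\right) = \frac{5073}{3664} \approx 1.3846$)
$\sqrt{E + \left(21132 - \left(284 + S\right)\right)} = \sqrt{\frac{5073}{3664} + \left(21132 - - \frac{815}{4}\right)} = \sqrt{\frac{5073}{3664} + \left(21132 + \left(-284 + \frac{1951}{4}\right)\right)} = \sqrt{\frac{5073}{3664} + \left(21132 + \frac{815}{4}\right)} = \sqrt{\frac{5073}{3664} + \frac{85343}{4}} = \sqrt{\frac{78179261}{3664}} = \frac{\sqrt{17903050769}}{916}$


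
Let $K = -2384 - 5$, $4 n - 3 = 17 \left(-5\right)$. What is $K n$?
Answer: $\frac{97949}{2} \approx 48975.0$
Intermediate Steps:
$n = - \frac{41}{2}$ ($n = \frac{3}{4} + \frac{17 \left(-5\right)}{4} = \frac{3}{4} + \frac{1}{4} \left(-85\right) = \frac{3}{4} - \frac{85}{4} = - \frac{41}{2} \approx -20.5$)
$K = -2389$ ($K = -2384 - 5 = -2389$)
$K n = \left(-2389\right) \left(- \frac{41}{2}\right) = \frac{97949}{2}$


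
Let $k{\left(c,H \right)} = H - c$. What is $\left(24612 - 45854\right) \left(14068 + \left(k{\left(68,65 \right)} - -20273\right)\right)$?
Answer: $-729407796$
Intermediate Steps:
$\left(24612 - 45854\right) \left(14068 + \left(k{\left(68,65 \right)} - -20273\right)\right) = \left(24612 - 45854\right) \left(14068 + \left(\left(65 - 68\right) - -20273\right)\right) = - 21242 \left(14068 + \left(\left(65 - 68\right) + 20273\right)\right) = - 21242 \left(14068 + \left(-3 + 20273\right)\right) = - 21242 \left(14068 + 20270\right) = \left(-21242\right) 34338 = -729407796$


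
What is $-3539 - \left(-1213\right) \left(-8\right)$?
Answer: $-13243$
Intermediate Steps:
$-3539 - \left(-1213\right) \left(-8\right) = -3539 - 9704 = -13243$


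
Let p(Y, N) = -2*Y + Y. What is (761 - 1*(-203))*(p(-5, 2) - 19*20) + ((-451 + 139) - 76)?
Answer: -361888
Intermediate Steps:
p(Y, N) = -Y
(761 - 1*(-203))*(p(-5, 2) - 19*20) + ((-451 + 139) - 76) = (761 - 1*(-203))*(-1*(-5) - 19*20) + ((-451 + 139) - 76) = (761 + 203)*(5 - 380) + (-312 - 76) = 964*(-375) - 388 = -361500 - 388 = -361888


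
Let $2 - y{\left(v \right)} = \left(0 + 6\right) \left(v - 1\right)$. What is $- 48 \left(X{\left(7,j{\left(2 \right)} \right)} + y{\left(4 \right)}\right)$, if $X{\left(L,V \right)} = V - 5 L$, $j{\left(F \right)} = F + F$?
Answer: $2256$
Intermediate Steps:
$j{\left(F \right)} = 2 F$
$y{\left(v \right)} = 8 - 6 v$ ($y{\left(v \right)} = 2 - \left(0 + 6\right) \left(v - 1\right) = 2 - 6 \left(-1 + v\right) = 2 - \left(-6 + 6 v\right) = 8 - 6 v$)
$- 48 \left(X{\left(7,j{\left(2 \right)} \right)} + y{\left(4 \right)}\right) = - 48 \left(\left(2 \cdot 2 - 35\right) + \left(8 - 24\right)\right) = - 48 \left(\left(4 - 35\right) + \left(8 - 24\right)\right) = - 48 \left(-31 - 16\right) = \left(-48\right) \left(-47\right) = 2256$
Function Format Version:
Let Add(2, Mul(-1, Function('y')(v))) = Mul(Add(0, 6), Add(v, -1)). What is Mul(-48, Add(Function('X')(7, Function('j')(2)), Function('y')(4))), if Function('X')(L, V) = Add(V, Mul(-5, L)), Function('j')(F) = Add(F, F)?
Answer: 2256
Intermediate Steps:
Function('j')(F) = Mul(2, F)
Function('y')(v) = Add(8, Mul(-6, v)) (Function('y')(v) = Add(2, Mul(-1, Mul(Add(0, 6), Add(v, -1)))) = Add(2, Mul(-1, Mul(6, Add(-1, v)))) = Add(2, Mul(-1, Add(-6, Mul(6, v)))) = Add(2, Add(6, Mul(-6, v))) = Add(8, Mul(-6, v)))
Mul(-48, Add(Function('X')(7, Function('j')(2)), Function('y')(4))) = Mul(-48, Add(Add(Mul(2, 2), Mul(-5, 7)), Add(8, Mul(-6, 4)))) = Mul(-48, Add(Add(4, -35), Add(8, -24))) = Mul(-48, Add(-31, -16)) = Mul(-48, -47) = 2256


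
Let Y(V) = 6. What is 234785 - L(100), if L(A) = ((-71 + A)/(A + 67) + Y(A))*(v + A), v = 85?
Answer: 39018360/167 ≈ 2.3364e+5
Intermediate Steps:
L(A) = (6 + (-71 + A)/(67 + A))*(85 + A) (L(A) = ((-71 + A)/(A + 67) + 6)*(85 + A) = ((-71 + A)/(67 + A) + 6)*(85 + A) = (6 + (-71 + A)/(67 + A))*(85 + A))
234785 - L(100) = 234785 - (28135 + 7*100² + 926*100)/(67 + 100) = 234785 - (28135 + 7*10000 + 92600)/167 = 234785 - (28135 + 70000 + 92600)/167 = 234785 - 190735/167 = 39018360/167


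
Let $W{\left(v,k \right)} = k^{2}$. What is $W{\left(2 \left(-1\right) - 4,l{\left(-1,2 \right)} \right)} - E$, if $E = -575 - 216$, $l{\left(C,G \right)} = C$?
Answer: $792$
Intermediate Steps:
$E = -791$ ($E = -575 - 216 = -791$)
$W{\left(2 \left(-1\right) - 4,l{\left(-1,2 \right)} \right)} - E = \left(-1\right)^{2} - -791 = 1 + 791 = 792$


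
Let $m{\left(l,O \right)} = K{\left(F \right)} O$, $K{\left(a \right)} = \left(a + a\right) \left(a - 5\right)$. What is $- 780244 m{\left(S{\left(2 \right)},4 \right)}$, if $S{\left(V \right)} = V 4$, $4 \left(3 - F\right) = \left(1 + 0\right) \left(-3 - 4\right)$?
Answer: $7412318$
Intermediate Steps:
$F = \frac{19}{4}$ ($F = 3 - \frac{\left(1 + 0\right) \left(-3 - 4\right)}{4} = 3 - \frac{1 \left(-7\right)}{4} = 3 - - \frac{7}{4} = 3 + \frac{7}{4} = \frac{19}{4} \approx 4.75$)
$K{\left(a \right)} = 2 a \left(-5 + a\right)$
$S{\left(V \right)} = 4 V$
$m{\left(l,O \right)} = - \frac{19 O}{8}$ ($m{\left(l,O \right)} = 2 \cdot \frac{19}{4} \left(-5 + \frac{19}{4}\right) O = 2 \cdot \frac{19}{4} \left(- \frac{1}{4}\right) O = - \frac{19 O}{8}$)
$- 780244 m{\left(S{\left(2 \right)},4 \right)} = - 780244 \left(\left(- \frac{19}{8}\right) 4\right) = \left(-780244\right) \left(- \frac{19}{2}\right) = 7412318$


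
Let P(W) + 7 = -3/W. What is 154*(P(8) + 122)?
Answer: 70609/4 ≈ 17652.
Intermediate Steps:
P(W) = -7 - 3/W
154*(P(8) + 122) = 154*((-7 - 3/8) + 122) = 154*(-59/8 + 122) = 154*(917/8) = 70609/4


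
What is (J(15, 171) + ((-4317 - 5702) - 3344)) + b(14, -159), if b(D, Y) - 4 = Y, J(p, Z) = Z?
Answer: -13347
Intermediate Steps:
b(D, Y) = 4 + Y
(J(15, 171) + ((-4317 - 5702) - 3344)) + b(14, -159) = (171 + ((-4317 - 5702) - 3344)) + (4 - 159) = (171 + (-10019 - 3344)) - 155 = (171 - 13363) - 155 = -13192 - 155 = -13347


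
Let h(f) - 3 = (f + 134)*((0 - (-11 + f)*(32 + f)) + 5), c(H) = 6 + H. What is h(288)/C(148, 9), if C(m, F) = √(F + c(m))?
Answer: -37403967*√163/163 ≈ -2.9297e+6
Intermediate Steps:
C(m, F) = √(6 + F + m) (C(m, F) = √(F + (6 + m)) = √(6 + F + m))
h(f) = 3 + (5 - (-11 + f)*(32 + f))*(134 + f) (h(f) = 3 + (f + 134)*((0 - (-11 + f)*(32 + f)) + 5) = 3 + (134 + f)*((0 - (-11 + f)*(32 + f)) + 5) = 3 + (134 + f)*(-(-11 + f)*(32 + f) + 5) = 3 + (134 + f)*(5 - (-11 + f)*(32 + f)) = 3 + (5 - (-11 + f)*(32 + f))*(134 + f))
h(288)/C(148, 9) = (47841 - 1*288³ - 2457*288 - 155*288²)/(√(6 + 9 + 148)) = (47841 - 1*23887872 - 707616 - 155*82944)/(√163) = (47841 - 23887872 - 707616 - 12856320)*(√163/163) = -37403967*√163/163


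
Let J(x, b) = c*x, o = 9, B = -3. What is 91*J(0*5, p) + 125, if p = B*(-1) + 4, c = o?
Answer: 125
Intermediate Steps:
c = 9
p = 7 (p = -3*(-1) + 4 = 3 + 4 = 7)
J(x, b) = 9*x
91*J(0*5, p) + 125 = 91*(9*(0*5)) + 125 = 91*(9*0) + 125 = 91*0 + 125 = 0 + 125 = 125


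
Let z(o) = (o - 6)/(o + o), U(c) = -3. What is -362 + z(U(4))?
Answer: -721/2 ≈ -360.50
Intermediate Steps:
z(o) = (-6 + o)/(2*o) (z(o) = (-6 + o)/((2*o)) = (-6 + o)*(1/(2*o)) = (-6 + o)/(2*o))
-362 + z(U(4)) = -362 + (½)*(-6 - 3)/(-3) = -362 + (½)*(-⅓)*(-9) = -362 + 3/2 = -721/2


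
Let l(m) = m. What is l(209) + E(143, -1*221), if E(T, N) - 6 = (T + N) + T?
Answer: 280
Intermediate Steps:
E(T, N) = 6 + N + 2*T (E(T, N) = 6 + ((T + N) + T) = 6 + ((N + T) + T) = 6 + (N + 2*T) = 6 + N + 2*T)
l(209) + E(143, -1*221) = 209 + (6 - 1*221 + 2*143) = 209 + (6 - 221 + 286) = 209 + 71 = 280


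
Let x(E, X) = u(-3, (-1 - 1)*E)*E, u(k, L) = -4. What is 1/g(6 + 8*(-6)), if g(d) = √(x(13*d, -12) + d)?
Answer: √238/714 ≈ 0.021607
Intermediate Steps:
x(E, X) = -4*E
g(d) = √51*√(-d) (g(d) = √(-52*d + d) = √(-51*d) = √51*√(-d))
1/g(6 + 8*(-6)) = 1/(√51*√(-(6 + 8*(-6)))) = 1/(√51*√(-(6 - 48))) = 1/(√51*√(-1*(-42))) = 1/(√51*√42) = 1/(3*√238) = √238/714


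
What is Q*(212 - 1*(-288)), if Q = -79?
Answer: -39500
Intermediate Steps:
Q*(212 - 1*(-288)) = -79*(212 - 1*(-288)) = -79*(212 + 288) = -79*500 = -39500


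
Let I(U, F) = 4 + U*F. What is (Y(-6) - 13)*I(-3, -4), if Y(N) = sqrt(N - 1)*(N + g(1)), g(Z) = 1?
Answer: -208 - 80*I*sqrt(7) ≈ -208.0 - 211.66*I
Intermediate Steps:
I(U, F) = 4 + F*U
Y(N) = sqrt(-1 + N)*(1 + N) (Y(N) = sqrt(N - 1)*(N + 1) = sqrt(-1 + N)*(1 + N))
(Y(-6) - 13)*I(-3, -4) = (sqrt(-1 - 6)*(1 - 6) - 13)*(4 - 4*(-3)) = (sqrt(-7)*(-5) - 13)*(4 + 12) = ((I*sqrt(7))*(-5) - 13)*16 = (-5*I*sqrt(7) - 13)*16 = (-13 - 5*I*sqrt(7))*16 = -208 - 80*I*sqrt(7)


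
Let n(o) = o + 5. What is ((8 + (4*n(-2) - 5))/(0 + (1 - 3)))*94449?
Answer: -1416735/2 ≈ -7.0837e+5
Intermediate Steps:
n(o) = 5 + o
((8 + (4*n(-2) - 5))/(0 + (1 - 3)))*94449 = ((8 + (4*(5 - 2) - 5))/(0 + (1 - 3)))*94449 = ((8 + (4*3 - 5))/(0 - 2))*94449 = ((8 + (12 - 5))/(-2))*94449 = ((8 + 7)*(-½))*94449 = (15*(-½))*94449 = -15/2*94449 = -1416735/2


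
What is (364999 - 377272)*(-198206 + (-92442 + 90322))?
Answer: 2458600998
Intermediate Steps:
(364999 - 377272)*(-198206 + (-92442 + 90322)) = -12273*(-198206 - 2120) = -12273*(-200326) = 2458600998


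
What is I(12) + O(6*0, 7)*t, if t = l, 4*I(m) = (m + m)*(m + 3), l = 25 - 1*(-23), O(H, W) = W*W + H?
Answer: 2442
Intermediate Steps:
O(H, W) = H + W² (O(H, W) = W² + H = H + W²)
l = 48 (l = 25 + 23 = 48)
I(m) = m*(3 + m)/2 (I(m) = ((m + m)*(m + 3))/4 = ((2*m)*(3 + m))/4 = (2*m*(3 + m))/4 = m*(3 + m)/2)
t = 48
I(12) + O(6*0, 7)*t = (½)*12*(3 + 12) + (6*0 + 7²)*48 = (½)*12*15 + (0 + 49)*48 = 90 + 49*48 = 90 + 2352 = 2442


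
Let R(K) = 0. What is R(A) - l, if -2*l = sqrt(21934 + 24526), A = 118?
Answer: sqrt(11615) ≈ 107.77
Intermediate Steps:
l = -sqrt(11615) (l = -sqrt(21934 + 24526)/2 = -sqrt(11615) ≈ -107.77)
R(A) - l = 0 - (-1)*sqrt(11615) = 0 + sqrt(11615) = sqrt(11615)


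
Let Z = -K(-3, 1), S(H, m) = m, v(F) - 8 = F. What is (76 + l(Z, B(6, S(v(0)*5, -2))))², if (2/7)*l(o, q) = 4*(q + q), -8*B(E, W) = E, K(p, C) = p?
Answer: 3025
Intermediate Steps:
v(F) = 8 + F
B(E, W) = -E/8
Z = 3 (Z = -1*(-3) = 3)
l(o, q) = 28*q (l(o, q) = 7*(4*(q + q))/2 = 7*(4*(2*q))/2 = 7*(8*q)/2 = 28*q)
(76 + l(Z, B(6, S(v(0)*5, -2))))² = (76 + 28*(-⅛*6))² = (76 + 28*(-¾))² = (76 - 21)² = 55² = 3025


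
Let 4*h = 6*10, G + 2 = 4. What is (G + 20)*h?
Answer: 330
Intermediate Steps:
G = 2 (G = -2 + 4 = 2)
h = 15 (h = (6*10)/4 = (¼)*60 = 15)
(G + 20)*h = (2 + 20)*15 = 22*15 = 330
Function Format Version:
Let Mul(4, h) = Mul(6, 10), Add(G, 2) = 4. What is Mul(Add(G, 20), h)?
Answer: 330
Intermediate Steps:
G = 2 (G = Add(-2, 4) = 2)
h = 15 (h = Mul(Rational(1, 4), Mul(6, 10)) = Mul(Rational(1, 4), 60) = 15)
Mul(Add(G, 20), h) = Mul(Add(2, 20), 15) = Mul(22, 15) = 330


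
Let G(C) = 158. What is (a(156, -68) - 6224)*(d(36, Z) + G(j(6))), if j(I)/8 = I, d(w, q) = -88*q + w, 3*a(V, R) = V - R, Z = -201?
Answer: -329887136/3 ≈ -1.0996e+8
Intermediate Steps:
a(V, R) = -R/3 + V/3 (a(V, R) = (V - R)/3 = -R/3 + V/3)
d(w, q) = w - 88*q
j(I) = 8*I
(a(156, -68) - 6224)*(d(36, Z) + G(j(6))) = ((-⅓*(-68) + (⅓)*156) - 6224)*((36 - 88*(-201)) + 158) = ((68/3 + 52) - 6224)*((36 + 17688) + 158) = (224/3 - 6224)*(17724 + 158) = -18448/3*17882 = -329887136/3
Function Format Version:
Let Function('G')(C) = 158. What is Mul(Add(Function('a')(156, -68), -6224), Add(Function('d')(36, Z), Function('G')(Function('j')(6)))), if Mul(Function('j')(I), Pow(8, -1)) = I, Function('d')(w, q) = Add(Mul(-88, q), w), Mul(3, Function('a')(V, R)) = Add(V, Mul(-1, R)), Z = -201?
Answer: Rational(-329887136, 3) ≈ -1.0996e+8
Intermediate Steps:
Function('a')(V, R) = Add(Mul(Rational(-1, 3), R), Mul(Rational(1, 3), V)) (Function('a')(V, R) = Mul(Rational(1, 3), Add(V, Mul(-1, R))) = Add(Mul(Rational(-1, 3), R), Mul(Rational(1, 3), V)))
Function('d')(w, q) = Add(w, Mul(-88, q))
Function('j')(I) = Mul(8, I)
Mul(Add(Function('a')(156, -68), -6224), Add(Function('d')(36, Z), Function('G')(Function('j')(6)))) = Mul(Add(Add(Mul(Rational(-1, 3), -68), Mul(Rational(1, 3), 156)), -6224), Add(Add(36, Mul(-88, -201)), 158)) = Mul(Add(Add(Rational(68, 3), 52), -6224), Add(Add(36, 17688), 158)) = Mul(Add(Rational(224, 3), -6224), Add(17724, 158)) = Mul(Rational(-18448, 3), 17882) = Rational(-329887136, 3)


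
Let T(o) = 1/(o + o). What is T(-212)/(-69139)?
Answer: 1/29314936 ≈ 3.4112e-8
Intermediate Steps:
T(o) = 1/(2*o)
T(-212)/(-69139) = ((½)/(-212))/(-69139) = ((½)*(-1/212))*(-1/69139) = -1/424*(-1/69139) = 1/29314936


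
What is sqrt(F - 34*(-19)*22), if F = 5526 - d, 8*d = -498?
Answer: sqrt(79201)/2 ≈ 140.71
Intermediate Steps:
d = -249/4 (d = (1/8)*(-498) = -249/4 ≈ -62.250)
F = 22353/4 (F = 5526 - 1*(-249/4) = 5526 + 249/4 = 22353/4 ≈ 5588.3)
sqrt(F - 34*(-19)*22) = sqrt(22353/4 - 34*(-19)*22) = sqrt(22353/4 + 646*22) = sqrt(22353/4 + 14212) = sqrt(79201/4) = sqrt(79201)/2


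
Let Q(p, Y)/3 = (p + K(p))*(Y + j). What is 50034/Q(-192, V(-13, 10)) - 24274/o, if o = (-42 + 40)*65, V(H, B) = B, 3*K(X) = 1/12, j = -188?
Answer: 7484727083/39980135 ≈ 187.21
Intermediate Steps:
K(X) = 1/36 (K(X) = (⅓)/12 = (⅓)*(1/12) = 1/36)
o = -130 (o = -2*65 = -130)
Q(p, Y) = 3*(-188 + Y)*(1/36 + p) (Q(p, Y) = 3*((p + 1/36)*(Y - 188)) = 3*((1/36 + p)*(-188 + Y)) = 3*((-188 + Y)*(1/36 + p)) = 3*(-188 + Y)*(1/36 + p))
50034/Q(-192, V(-13, 10)) - 24274/o = 50034/(-47/3 - 564*(-192) + (1/12)*10 + 3*10*(-192)) - 24274/(-130) = 50034/(-47/3 + 108288 + ⅚ - 5760) - 24274*(-1/130) = 50034/(615079/6) + 12137/65 = 50034*(6/615079) + 12137/65 = 300204/615079 + 12137/65 = 7484727083/39980135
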